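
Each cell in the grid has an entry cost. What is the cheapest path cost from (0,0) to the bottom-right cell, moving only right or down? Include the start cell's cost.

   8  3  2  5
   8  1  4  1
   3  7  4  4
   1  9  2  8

Take [0,0] -> [0,1] -> [1,1] -> [1,2] -> [1,3] -> [2,3] -> [3,3] for a total of 8 + 3 + 1 + 4 + 1 + 4 + 8 = 29.
For comparison, the top-then-right route costs 31.

29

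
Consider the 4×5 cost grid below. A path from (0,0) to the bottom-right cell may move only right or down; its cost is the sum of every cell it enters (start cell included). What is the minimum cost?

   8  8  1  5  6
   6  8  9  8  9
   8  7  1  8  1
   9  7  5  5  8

44

Best path: (0,0)→(0,1)→(0,2)→(1,2)→(2,2)→(2,3)→(2,4)→(3,4)
Cost: 8 + 8 + 1 + 9 + 1 + 8 + 1 + 8 = 44
(Top row then right column would cost 46.)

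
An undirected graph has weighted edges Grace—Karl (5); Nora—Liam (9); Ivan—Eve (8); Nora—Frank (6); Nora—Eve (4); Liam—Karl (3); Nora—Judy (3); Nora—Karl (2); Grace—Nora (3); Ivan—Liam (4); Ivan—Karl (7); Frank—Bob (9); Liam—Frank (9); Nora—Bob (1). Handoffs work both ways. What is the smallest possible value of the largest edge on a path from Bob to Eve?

4

Checking several routes:
Bob → Nora → Karl → Liam → Ivan → Eve: max(1, 2, 3, 4, 8) = 8
Bob → Nora → Eve: max(1, 4) = 4
Bob → Nora → Karl → Ivan → Eve: max(1, 2, 7, 8) = 8
Smallest bottleneck: 4.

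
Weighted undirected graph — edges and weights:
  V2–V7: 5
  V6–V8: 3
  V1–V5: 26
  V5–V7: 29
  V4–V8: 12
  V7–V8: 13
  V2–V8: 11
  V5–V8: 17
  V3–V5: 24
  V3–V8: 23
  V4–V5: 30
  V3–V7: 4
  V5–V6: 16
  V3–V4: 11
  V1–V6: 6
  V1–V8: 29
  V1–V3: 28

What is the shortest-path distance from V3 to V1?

Some routes from V3 to V1:
V3 - V4 - V8 - V6 - V1: 11 + 12 + 3 + 6 = 32
V3 - V8 - V6 - V1: 23 + 3 + 6 = 32
V3 - V7 - V8 - V6 - V1: 4 + 13 + 3 + 6 = 26
V3 - V7 - V2 - V8 - V6 - V1: 4 + 5 + 11 + 3 + 6 = 29
V3 - V1: 28
Shortest: 26.

26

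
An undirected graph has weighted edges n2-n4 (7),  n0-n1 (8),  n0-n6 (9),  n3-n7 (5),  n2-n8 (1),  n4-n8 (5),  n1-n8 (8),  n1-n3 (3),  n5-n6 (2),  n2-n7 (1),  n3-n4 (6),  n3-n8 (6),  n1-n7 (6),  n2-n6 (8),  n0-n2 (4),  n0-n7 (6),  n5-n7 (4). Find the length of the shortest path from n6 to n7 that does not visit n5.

9

Some routes from n6 to n7 avoiding n5:
n6→n2→n0→n7: 8 + 4 + 6 = 18
n6→n0→n2→n7: 9 + 4 + 1 = 14
n6→n2→n7: 8 + 1 = 9
n6→n0→n7: 9 + 6 = 15
The minimum is 9.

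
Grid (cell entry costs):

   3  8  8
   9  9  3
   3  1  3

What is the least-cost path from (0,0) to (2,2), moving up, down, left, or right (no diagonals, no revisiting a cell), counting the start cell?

Take (0,0) → (1,0) → (2,0) → (2,1) → (2,2) for a total of 3 + 9 + 3 + 1 + 3 = 19.

19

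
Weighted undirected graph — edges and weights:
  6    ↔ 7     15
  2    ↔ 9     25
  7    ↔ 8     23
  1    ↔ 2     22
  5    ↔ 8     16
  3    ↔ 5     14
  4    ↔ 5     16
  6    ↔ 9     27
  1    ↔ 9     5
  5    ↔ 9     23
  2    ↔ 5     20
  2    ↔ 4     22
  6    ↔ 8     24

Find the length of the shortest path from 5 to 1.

Checking several routes:
5 - 9 - 1: 23 + 5 = 28
5 - 2 - 9 - 1: 20 + 25 + 5 = 50
5 - 2 - 1: 20 + 22 = 42
The minimum is 28.

28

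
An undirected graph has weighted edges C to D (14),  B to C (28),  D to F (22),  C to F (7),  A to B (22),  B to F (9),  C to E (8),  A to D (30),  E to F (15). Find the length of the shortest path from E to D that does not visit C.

Paths from E to D avoiding C:
E - F - B - A - D: 15 + 9 + 22 + 30 = 76
E - F - D: 15 + 22 = 37
Best route has total 37.

37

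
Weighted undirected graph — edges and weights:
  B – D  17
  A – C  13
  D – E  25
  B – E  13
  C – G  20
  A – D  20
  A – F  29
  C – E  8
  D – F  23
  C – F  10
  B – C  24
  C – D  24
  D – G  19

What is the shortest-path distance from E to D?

25

Comparing a few candidate routes:
E → B → D: 13 + 17 = 30
E → C → F → D: 8 + 10 + 23 = 41
E → C → A → D: 8 + 13 + 20 = 41
E → C → D: 8 + 24 = 32
E → D: 25
Shortest: 25.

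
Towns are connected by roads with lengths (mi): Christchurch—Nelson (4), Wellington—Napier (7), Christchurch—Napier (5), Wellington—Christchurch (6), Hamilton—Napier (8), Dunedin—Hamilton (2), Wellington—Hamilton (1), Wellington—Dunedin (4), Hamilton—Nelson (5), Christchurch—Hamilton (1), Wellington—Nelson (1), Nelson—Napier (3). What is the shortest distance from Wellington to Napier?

4

Some routes from Wellington to Napier:
Wellington → Nelson → Napier: 1 + 3 = 4
Wellington → Hamilton → Christchurch → Nelson → Napier: 1 + 1 + 4 + 3 = 9
Wellington → Hamilton → Christchurch → Napier: 1 + 1 + 5 = 7
Wellington → Napier: 7
The minimum is 4 mi.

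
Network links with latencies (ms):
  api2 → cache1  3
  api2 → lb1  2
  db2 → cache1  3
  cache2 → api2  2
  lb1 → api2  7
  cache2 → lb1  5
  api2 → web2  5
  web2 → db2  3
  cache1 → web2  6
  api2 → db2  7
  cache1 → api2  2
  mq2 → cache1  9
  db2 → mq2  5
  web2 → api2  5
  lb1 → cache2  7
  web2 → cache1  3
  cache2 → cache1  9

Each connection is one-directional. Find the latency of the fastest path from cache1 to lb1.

Candidate routes:
cache1 - api2 - lb1: 2 + 2 = 4
cache1 - web2 - api2 - lb1: 6 + 5 + 2 = 13
Best route has total 4 ms.

4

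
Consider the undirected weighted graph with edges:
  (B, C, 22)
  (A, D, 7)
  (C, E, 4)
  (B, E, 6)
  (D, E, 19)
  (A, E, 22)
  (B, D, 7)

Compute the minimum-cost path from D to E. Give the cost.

13

Candidate routes:
D-E: 19
D-B-E: 7 + 6 = 13
D-A-E: 7 + 22 = 29
D-B-C-E: 7 + 22 + 4 = 33
Best route has total 13.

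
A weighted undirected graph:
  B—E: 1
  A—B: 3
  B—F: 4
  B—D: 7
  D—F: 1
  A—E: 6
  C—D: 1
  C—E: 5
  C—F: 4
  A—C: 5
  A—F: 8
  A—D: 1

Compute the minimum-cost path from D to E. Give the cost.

5

Checking several routes:
D→F→B→E: 1 + 4 + 1 = 6
D→A→B→E: 1 + 3 + 1 = 5
D→C→E: 1 + 5 = 6
Best route has total 5.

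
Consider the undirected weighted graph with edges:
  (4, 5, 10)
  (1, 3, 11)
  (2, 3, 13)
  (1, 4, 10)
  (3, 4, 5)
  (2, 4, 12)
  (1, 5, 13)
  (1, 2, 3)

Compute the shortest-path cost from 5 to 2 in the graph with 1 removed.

22

Candidate routes:
5-4-3-2: 10 + 5 + 13 = 28
5-4-2: 10 + 12 = 22
The minimum is 22.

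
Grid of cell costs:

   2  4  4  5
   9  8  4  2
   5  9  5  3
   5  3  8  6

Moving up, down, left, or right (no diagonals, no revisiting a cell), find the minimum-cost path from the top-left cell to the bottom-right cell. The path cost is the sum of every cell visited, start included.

25

Take (0,0) → (0,1) → (0,2) → (1,2) → (1,3) → (2,3) → (3,3) for a total of 2 + 4 + 4 + 4 + 2 + 3 + 6 = 25.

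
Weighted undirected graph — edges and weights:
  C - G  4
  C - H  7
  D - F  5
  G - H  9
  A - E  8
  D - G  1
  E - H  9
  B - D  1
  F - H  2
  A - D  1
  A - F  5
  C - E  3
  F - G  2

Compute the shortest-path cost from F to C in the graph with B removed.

6

Comparing a few candidate routes:
F→D→G→C: 5 + 1 + 4 = 10
F→G→C: 2 + 4 = 6
F→H→E→C: 2 + 9 + 3 = 14
F→A→D→G→C: 5 + 1 + 1 + 4 = 11
F→H→C: 2 + 7 = 9
The minimum is 6.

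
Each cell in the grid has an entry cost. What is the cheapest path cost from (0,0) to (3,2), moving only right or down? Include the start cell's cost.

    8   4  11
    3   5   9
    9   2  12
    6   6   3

Best path: r0c0 -> r1c0 -> r1c1 -> r2c1 -> r3c1 -> r3c2
Cost: 8 + 3 + 5 + 2 + 6 + 3 = 27

27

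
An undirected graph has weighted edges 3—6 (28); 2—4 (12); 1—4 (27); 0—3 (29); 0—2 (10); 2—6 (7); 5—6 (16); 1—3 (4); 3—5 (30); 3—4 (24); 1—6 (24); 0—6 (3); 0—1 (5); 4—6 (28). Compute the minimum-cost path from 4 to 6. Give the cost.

19

Comparing a few candidate routes:
4→2→0→6: 12 + 10 + 3 = 25
4→6: 28
4→2→6: 12 + 7 = 19
4→1→0→6: 27 + 5 + 3 = 35
The minimum is 19.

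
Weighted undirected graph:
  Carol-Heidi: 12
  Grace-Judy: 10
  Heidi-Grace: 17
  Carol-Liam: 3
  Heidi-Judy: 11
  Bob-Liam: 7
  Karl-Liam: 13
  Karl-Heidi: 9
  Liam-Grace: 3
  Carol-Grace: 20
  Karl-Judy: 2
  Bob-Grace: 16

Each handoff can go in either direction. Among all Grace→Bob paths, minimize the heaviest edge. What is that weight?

7

Checking several routes:
Grace → Judy → Heidi → Karl → Liam → Bob: max(10, 11, 9, 13, 7) = 13
Grace → Judy → Heidi → Carol → Liam → Bob: max(10, 11, 12, 3, 7) = 12
Grace → Liam → Bob: max(3, 7) = 7
Grace → Judy → Karl → Heidi → Carol → Liam → Bob: max(10, 2, 9, 12, 3, 7) = 12
Best route has worst link 7.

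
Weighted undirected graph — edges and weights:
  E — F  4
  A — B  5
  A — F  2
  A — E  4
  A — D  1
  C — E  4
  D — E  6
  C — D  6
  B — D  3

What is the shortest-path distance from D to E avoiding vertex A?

Candidate routes:
D-E: 6
D-C-E: 6 + 4 = 10
The minimum is 6.

6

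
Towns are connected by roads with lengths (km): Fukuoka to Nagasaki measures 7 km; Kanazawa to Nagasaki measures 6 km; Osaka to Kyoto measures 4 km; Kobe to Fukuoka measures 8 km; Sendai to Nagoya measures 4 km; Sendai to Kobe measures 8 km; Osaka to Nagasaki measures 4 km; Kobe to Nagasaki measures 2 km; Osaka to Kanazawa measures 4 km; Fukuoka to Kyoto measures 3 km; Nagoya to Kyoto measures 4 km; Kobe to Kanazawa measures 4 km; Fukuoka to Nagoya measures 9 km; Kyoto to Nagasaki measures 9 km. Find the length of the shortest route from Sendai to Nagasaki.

Checking several routes:
Sendai → Nagoya → Kyoto → Osaka → Nagasaki: 4 + 4 + 4 + 4 = 16
Sendai → Kobe → Nagasaki: 8 + 2 = 10
Sendai → Nagoya → Kyoto → Nagasaki: 4 + 4 + 9 = 17
Sendai → Nagoya → Kyoto → Fukuoka → Nagasaki: 4 + 4 + 3 + 7 = 18
The minimum is 10 km.

10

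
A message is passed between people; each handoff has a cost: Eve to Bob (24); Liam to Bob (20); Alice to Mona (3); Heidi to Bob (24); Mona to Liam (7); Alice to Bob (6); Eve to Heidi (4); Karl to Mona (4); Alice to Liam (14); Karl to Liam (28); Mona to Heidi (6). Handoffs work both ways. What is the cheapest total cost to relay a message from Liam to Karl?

Comparing a few candidate routes:
Liam - Bob - Heidi - Mona - Karl: 20 + 24 + 6 + 4 = 54
Liam - Alice - Bob - Heidi - Mona - Karl: 14 + 6 + 24 + 6 + 4 = 54
Liam - Mona - Karl: 7 + 4 = 11
Liam - Alice - Mona - Karl: 14 + 3 + 4 = 21
Liam - Bob - Alice - Mona - Karl: 20 + 6 + 3 + 4 = 33
Liam - Karl: 28
Shortest: 11.

11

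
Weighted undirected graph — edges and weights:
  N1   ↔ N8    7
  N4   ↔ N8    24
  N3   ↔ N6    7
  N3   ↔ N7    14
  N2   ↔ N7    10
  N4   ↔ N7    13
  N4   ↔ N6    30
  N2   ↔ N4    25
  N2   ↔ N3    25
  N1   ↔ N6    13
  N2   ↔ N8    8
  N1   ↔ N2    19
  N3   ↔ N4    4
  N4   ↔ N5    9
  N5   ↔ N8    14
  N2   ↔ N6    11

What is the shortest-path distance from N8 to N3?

Comparing a few candidate routes:
N8 → N2 → N6 → N3: 8 + 11 + 7 = 26
N8 → N5 → N4 → N3: 14 + 9 + 4 = 27
N8 → N4 → N3: 24 + 4 = 28
N8 → N1 → N6 → N3: 7 + 13 + 7 = 27
Shortest: 26.

26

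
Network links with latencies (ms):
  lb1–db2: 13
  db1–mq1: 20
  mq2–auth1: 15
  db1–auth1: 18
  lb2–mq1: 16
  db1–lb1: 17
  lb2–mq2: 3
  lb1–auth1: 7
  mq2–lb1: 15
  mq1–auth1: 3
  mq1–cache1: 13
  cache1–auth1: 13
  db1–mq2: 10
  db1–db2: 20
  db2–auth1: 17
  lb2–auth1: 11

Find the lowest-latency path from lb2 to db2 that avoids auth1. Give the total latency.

A few of the lb2→db2 routes:
lb2→mq1→db1→db2: 16 + 20 + 20 = 56
lb2→mq2→lb1→db2: 3 + 15 + 13 = 31
lb2→mq2→lb1→db1→db2: 3 + 15 + 17 + 20 = 55
lb2→mq2→db1→lb1→db2: 3 + 10 + 17 + 13 = 43
lb2→mq2→db1→db2: 3 + 10 + 20 = 33
lb2→mq1→db1→lb1→db2: 16 + 20 + 17 + 13 = 66
The minimum is 31 ms.

31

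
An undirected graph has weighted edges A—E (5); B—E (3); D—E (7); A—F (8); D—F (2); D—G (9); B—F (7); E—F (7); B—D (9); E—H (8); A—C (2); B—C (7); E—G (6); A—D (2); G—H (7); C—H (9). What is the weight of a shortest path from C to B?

Checking several routes:
C - B: 7
C - A - D - F - E - B: 2 + 2 + 2 + 7 + 3 = 16
C - A - D - B: 2 + 2 + 9 = 13
C - A - E - B: 2 + 5 + 3 = 10
C - A - D - F - B: 2 + 2 + 2 + 7 = 13
C - A - D - E - B: 2 + 2 + 7 + 3 = 14
The minimum is 7.

7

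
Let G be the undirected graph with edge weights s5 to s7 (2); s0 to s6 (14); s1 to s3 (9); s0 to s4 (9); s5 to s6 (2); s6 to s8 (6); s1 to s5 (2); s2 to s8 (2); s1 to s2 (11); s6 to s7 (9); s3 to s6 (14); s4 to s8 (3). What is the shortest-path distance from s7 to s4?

Checking several routes:
s7-s5-s6-s8-s4: 2 + 2 + 6 + 3 = 13
s7-s6-s8-s4: 9 + 6 + 3 = 18
s7-s5-s1-s2-s8-s4: 2 + 2 + 11 + 2 + 3 = 20
Best route has total 13.

13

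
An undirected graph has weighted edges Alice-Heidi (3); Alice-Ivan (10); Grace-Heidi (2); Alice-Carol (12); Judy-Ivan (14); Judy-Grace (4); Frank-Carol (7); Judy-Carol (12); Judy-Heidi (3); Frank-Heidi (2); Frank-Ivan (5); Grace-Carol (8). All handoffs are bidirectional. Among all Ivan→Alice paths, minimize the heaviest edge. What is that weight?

Some routes from Ivan to Alice:
Ivan-Frank-Heidi-Alice: max(5, 2, 3) = 5
Ivan-Frank-Heidi-Grace-Carol-Alice: max(5, 2, 2, 8, 12) = 12
Ivan-Alice: max(10) = 10
Ivan-Frank-Carol-Grace-Judy-Heidi-Alice: max(5, 7, 8, 4, 3, 3) = 8
Ivan-Frank-Carol-Grace-Heidi-Alice: max(5, 7, 8, 2, 3) = 8
Smallest bottleneck: 5.

5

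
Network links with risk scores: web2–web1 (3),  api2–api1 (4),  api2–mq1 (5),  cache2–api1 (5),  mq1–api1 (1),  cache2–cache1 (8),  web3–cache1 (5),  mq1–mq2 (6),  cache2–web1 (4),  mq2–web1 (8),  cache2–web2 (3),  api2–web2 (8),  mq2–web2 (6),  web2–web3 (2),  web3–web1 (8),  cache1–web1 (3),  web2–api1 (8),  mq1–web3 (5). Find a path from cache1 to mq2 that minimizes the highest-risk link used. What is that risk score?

6

Checking several routes:
cache1 → web3 → mq1 → api1 → cache2 → web1 → web2 → mq2: max(5, 5, 1, 5, 4, 3, 6) = 6
cache1 → web3 → mq1 → api2 → api1 → cache2 → web2 → mq2: max(5, 5, 5, 4, 5, 3, 6) = 6
cache1 → web3 → mq1 → api2 → api1 → cache2 → web1 → web2 → mq2: max(5, 5, 5, 4, 5, 4, 3, 6) = 6
cache1 → web3 → mq1 → api1 → cache2 → web2 → mq2: max(5, 5, 1, 5, 3, 6) = 6
Smallest bottleneck: 6.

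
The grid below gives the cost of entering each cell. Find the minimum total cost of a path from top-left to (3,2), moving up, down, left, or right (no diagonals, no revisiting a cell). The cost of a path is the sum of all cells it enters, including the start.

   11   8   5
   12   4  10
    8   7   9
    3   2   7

39

Take [0,0]→[0,1]→[1,1]→[2,1]→[3,1]→[3,2] for a total of 11 + 8 + 4 + 7 + 2 + 7 = 39.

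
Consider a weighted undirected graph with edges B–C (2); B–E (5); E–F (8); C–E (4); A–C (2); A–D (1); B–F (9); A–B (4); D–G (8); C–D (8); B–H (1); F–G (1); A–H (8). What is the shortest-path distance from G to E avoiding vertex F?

Checking several routes:
G -> D -> A -> H -> B -> E: 8 + 1 + 8 + 1 + 5 = 23
G -> D -> A -> C -> B -> E: 8 + 1 + 2 + 2 + 5 = 18
G -> D -> A -> C -> E: 8 + 1 + 2 + 4 = 15
G -> D -> A -> B -> C -> E: 8 + 1 + 4 + 2 + 4 = 19
G -> D -> A -> B -> E: 8 + 1 + 4 + 5 = 18
G -> D -> C -> E: 8 + 8 + 4 = 20
Shortest: 15.

15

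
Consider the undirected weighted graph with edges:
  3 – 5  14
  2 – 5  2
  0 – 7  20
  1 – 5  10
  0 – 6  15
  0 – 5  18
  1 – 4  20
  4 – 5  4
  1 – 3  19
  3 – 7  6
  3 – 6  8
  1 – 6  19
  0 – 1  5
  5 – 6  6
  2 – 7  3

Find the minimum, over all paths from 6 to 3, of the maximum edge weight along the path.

6

Comparing a few candidate routes:
6-5-2-7-3: max(6, 2, 3, 6) = 6
6-3: max(8) = 8
6-5-3: max(6, 14) = 14
Smallest bottleneck: 6.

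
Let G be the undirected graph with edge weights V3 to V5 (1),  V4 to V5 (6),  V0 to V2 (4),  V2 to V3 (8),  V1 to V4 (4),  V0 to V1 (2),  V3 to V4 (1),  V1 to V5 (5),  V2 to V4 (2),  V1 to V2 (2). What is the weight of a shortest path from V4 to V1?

Some routes from V4 to V1:
V4→V2→V0→V1: 2 + 4 + 2 = 8
V4→V1: 4
V4→V2→V1: 2 + 2 = 4
V4→V3→V5→V1: 1 + 1 + 5 = 7
The minimum is 4.

4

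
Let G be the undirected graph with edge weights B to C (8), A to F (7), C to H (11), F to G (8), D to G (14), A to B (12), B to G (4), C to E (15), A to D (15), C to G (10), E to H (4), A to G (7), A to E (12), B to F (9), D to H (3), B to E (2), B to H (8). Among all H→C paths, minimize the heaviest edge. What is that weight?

8

Comparing a few candidate routes:
H-B-C: max(8, 8) = 8
H-E-B-C: max(4, 2, 8) = 8
H-B-G-C: max(8, 4, 10) = 10
Best route has worst link 8.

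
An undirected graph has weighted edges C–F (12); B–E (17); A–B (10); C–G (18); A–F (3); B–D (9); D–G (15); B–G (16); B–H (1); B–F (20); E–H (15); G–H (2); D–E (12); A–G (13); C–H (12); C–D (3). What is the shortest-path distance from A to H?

A few of the A→H routes:
A -> G -> H: 13 + 2 = 15
A -> F -> C -> D -> B -> H: 3 + 12 + 3 + 9 + 1 = 28
A -> B -> H: 10 + 1 = 11
A -> F -> B -> H: 3 + 20 + 1 = 24
A -> F -> C -> H: 3 + 12 + 12 = 27
A -> B -> G -> H: 10 + 16 + 2 = 28
Best route has total 11.

11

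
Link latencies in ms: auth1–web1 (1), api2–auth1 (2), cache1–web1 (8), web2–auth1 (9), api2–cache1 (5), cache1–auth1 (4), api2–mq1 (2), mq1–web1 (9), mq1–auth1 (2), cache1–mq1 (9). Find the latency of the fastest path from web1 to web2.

10

A few of the web1→web2 routes:
web1 -> mq1 -> auth1 -> web2: 9 + 2 + 9 = 20
web1 -> auth1 -> web2: 1 + 9 = 10
web1 -> cache1 -> api2 -> auth1 -> web2: 8 + 5 + 2 + 9 = 24
web1 -> mq1 -> api2 -> auth1 -> web2: 9 + 2 + 2 + 9 = 22
web1 -> cache1 -> api2 -> mq1 -> auth1 -> web2: 8 + 5 + 2 + 2 + 9 = 26
web1 -> cache1 -> auth1 -> web2: 8 + 4 + 9 = 21
The minimum is 10 ms.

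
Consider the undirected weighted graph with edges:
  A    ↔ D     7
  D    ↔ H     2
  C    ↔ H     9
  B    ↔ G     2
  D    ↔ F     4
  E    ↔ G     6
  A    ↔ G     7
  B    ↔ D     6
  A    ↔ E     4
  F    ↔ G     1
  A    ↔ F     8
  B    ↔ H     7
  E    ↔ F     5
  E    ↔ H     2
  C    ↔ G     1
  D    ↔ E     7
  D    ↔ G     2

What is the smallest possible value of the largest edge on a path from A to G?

Checking several routes:
A -> E -> H -> D -> B -> G: max(4, 2, 2, 6, 2) = 6
A -> E -> F -> D -> B -> G: max(4, 5, 4, 6, 2) = 6
A -> E -> F -> G: max(4, 5, 1) = 5
A -> E -> H -> D -> F -> G: max(4, 2, 2, 4, 1) = 4
A -> E -> F -> D -> G: max(4, 5, 4, 2) = 5
A -> E -> H -> D -> G: max(4, 2, 2, 2) = 4
Best route has worst link 4.

4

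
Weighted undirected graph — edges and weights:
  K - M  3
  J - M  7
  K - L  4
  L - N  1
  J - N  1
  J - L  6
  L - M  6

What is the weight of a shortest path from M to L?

Candidate routes:
M → J → L: 7 + 6 = 13
M → J → N → L: 7 + 1 + 1 = 9
M → L: 6
M → K → L: 3 + 4 = 7
Best route has total 6.

6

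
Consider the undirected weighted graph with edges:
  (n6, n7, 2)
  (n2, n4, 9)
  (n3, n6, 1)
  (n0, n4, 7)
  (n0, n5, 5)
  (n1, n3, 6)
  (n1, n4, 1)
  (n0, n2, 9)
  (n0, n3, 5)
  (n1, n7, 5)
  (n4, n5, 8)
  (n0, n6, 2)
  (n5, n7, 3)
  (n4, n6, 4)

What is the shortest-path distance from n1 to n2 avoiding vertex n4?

18

A few of the n1→n2 routes:
n1-n3-n0-n2: 6 + 5 + 9 = 20
n1-n3-n6-n0-n2: 6 + 1 + 2 + 9 = 18
n1-n7-n6-n3-n0-n2: 5 + 2 + 1 + 5 + 9 = 22
n1-n7-n5-n0-n2: 5 + 3 + 5 + 9 = 22
n1-n7-n6-n0-n2: 5 + 2 + 2 + 9 = 18
Shortest: 18.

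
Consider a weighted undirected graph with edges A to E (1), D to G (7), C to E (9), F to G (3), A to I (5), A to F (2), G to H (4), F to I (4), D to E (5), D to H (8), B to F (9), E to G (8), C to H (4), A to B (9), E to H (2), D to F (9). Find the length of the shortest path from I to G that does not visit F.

12

A few of the I→G routes:
I→A→E→G: 5 + 1 + 8 = 14
I→A→E→D→G: 5 + 1 + 5 + 7 = 18
I→A→E→H→G: 5 + 1 + 2 + 4 = 12
Best route has total 12.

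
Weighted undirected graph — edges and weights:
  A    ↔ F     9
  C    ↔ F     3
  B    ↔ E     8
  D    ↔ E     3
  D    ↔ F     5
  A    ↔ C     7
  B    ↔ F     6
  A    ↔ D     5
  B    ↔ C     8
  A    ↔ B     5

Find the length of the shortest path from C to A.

7

A few of the C→A routes:
C - A: 7
C - F - A: 3 + 9 = 12
C - F - D - A: 3 + 5 + 5 = 13
C - B - A: 8 + 5 = 13
C - F - B - A: 3 + 6 + 5 = 14
The minimum is 7.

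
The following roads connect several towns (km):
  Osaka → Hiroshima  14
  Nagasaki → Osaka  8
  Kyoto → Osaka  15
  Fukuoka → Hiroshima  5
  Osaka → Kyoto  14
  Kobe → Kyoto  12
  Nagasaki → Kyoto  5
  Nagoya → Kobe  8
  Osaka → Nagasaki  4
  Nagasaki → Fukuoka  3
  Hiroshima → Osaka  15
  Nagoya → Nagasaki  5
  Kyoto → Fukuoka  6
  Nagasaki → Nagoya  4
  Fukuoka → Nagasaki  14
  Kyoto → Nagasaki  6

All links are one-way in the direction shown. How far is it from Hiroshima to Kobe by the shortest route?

31

Candidate routes:
Hiroshima -> Osaka -> Nagasaki -> Nagoya -> Kobe: 15 + 4 + 4 + 8 = 31
Hiroshima -> Osaka -> Kyoto -> Nagasaki -> Nagoya -> Kobe: 15 + 14 + 6 + 4 + 8 = 47
Hiroshima -> Osaka -> Kyoto -> Fukuoka -> Nagasaki -> Nagoya -> Kobe: 15 + 14 + 6 + 14 + 4 + 8 = 61
Shortest: 31 km.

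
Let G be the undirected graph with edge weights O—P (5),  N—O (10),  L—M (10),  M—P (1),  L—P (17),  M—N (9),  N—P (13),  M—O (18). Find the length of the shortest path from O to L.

Some routes from O to L:
O→P→M→L: 5 + 1 + 10 = 16
O→N→M→L: 10 + 9 + 10 = 29
O→N→P→M→L: 10 + 13 + 1 + 10 = 34
O→P→L: 5 + 17 = 22
O→M→L: 18 + 10 = 28
O→M→P→L: 18 + 1 + 17 = 36
Best route has total 16.

16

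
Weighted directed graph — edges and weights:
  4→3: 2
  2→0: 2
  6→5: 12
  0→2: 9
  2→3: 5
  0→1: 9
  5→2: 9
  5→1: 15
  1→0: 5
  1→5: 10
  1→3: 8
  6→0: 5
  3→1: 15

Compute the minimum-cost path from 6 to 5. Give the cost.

12

Paths from 6 to 5:
6 -> 0 -> 1 -> 5: 5 + 9 + 10 = 24
6 -> 0 -> 2 -> 3 -> 1 -> 5: 5 + 9 + 5 + 15 + 10 = 44
6 -> 5: 12
Shortest: 12.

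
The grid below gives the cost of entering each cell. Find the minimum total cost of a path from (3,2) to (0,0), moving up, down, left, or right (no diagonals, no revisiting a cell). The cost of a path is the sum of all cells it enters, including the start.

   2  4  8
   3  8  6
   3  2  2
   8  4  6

18

Cheapest: r3c2 r2c2 r2c1 r2c0 r1c0 r0c0
  6 + 2 + 2 + 3 + 3 + 2 = 18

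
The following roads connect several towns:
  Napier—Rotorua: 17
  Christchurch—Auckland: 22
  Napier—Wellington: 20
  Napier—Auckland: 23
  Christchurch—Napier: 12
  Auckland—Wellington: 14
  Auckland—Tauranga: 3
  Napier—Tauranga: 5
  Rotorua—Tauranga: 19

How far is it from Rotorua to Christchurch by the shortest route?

A few of the Rotorua→Christchurch routes:
Rotorua→Tauranga→Auckland→Christchurch: 19 + 3 + 22 = 44
Rotorua→Tauranga→Napier→Christchurch: 19 + 5 + 12 = 36
Rotorua→Napier→Christchurch: 17 + 12 = 29
Best route has total 29.

29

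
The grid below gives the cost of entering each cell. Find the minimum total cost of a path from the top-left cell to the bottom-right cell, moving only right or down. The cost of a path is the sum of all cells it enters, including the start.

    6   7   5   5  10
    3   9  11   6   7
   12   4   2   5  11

Take (0,0) → (1,0) → (1,1) → (2,1) → (2,2) → (2,3) → (2,4) for a total of 6 + 3 + 9 + 4 + 2 + 5 + 11 = 40.

40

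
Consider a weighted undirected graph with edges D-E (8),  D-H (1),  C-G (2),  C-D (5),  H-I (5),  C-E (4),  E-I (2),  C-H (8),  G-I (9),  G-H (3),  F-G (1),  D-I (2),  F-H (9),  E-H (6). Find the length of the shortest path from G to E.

Comparing a few candidate routes:
G -> H -> D -> I -> E: 3 + 1 + 2 + 2 = 8
G -> H -> E: 3 + 6 = 9
G -> C -> E: 2 + 4 = 6
Best route has total 6.

6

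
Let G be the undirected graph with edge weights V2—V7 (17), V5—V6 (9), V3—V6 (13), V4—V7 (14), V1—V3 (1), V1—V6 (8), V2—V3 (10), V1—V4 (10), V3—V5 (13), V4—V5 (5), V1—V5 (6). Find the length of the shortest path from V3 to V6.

Checking several routes:
V3-V1-V6: 1 + 8 = 9
V3-V1-V5-V6: 1 + 6 + 9 = 16
V3-V6: 13
Shortest: 9.

9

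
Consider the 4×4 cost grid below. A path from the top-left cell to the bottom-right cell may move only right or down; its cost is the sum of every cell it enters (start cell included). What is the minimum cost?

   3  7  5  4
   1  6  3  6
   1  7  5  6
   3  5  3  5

21

Take (0,0) -> (1,0) -> (2,0) -> (3,0) -> (3,1) -> (3,2) -> (3,3) for a total of 3 + 1 + 1 + 3 + 5 + 3 + 5 = 21.
For comparison, the top-then-right route costs 36.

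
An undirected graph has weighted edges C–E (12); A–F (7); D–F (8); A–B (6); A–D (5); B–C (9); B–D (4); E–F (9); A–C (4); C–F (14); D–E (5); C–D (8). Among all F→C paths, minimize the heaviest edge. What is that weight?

Checking several routes:
F→A→D→C: max(7, 5, 8) = 8
F→A→B→D→C: max(7, 6, 4, 8) = 8
F→A→C: max(7, 4) = 7
F→D→C: max(8, 8) = 8
Best route has worst link 7.

7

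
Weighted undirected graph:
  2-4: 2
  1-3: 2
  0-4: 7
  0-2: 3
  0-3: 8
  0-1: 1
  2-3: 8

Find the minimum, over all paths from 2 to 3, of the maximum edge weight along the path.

3

Paths from 2 to 3:
2→4→0→1→3: max(2, 7, 1, 2) = 7
2→0→1→3: max(3, 1, 2) = 3
2→4→0→3: max(2, 7, 8) = 8
2→3: max(8) = 8
2→0→3: max(3, 8) = 8
Smallest bottleneck: 3.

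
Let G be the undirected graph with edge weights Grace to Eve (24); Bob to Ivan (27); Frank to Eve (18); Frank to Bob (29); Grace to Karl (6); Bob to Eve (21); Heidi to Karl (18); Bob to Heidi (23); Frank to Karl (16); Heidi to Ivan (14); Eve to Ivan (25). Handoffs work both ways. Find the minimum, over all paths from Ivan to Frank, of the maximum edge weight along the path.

Checking several routes:
Ivan -> Heidi -> Karl -> Grace -> Eve -> Frank: max(14, 18, 6, 24, 18) = 24
Ivan -> Heidi -> Bob -> Eve -> Grace -> Karl -> Frank: max(14, 23, 21, 24, 6, 16) = 24
Ivan -> Eve -> Grace -> Karl -> Frank: max(25, 24, 6, 16) = 25
Ivan -> Heidi -> Bob -> Eve -> Frank: max(14, 23, 21, 18) = 23
Ivan -> Heidi -> Karl -> Frank: max(14, 18, 16) = 18
Smallest bottleneck: 18.

18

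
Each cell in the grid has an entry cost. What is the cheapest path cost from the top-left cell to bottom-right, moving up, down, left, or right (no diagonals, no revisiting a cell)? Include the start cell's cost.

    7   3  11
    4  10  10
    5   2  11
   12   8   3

29

One optimal route is [0,0]→[1,0]→[2,0]→[2,1]→[3,1]→[3,2].
Its cost is 7 + 4 + 5 + 2 + 8 + 3 = 29.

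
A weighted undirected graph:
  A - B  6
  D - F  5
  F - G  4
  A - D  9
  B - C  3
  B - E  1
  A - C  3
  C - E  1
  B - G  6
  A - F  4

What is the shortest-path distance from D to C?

Some routes from D to C:
D-A-C: 9 + 3 = 12
D-F-A-C: 5 + 4 + 3 = 12
D-F-G-B-E-C: 5 + 4 + 6 + 1 + 1 = 17
Best route has total 12.

12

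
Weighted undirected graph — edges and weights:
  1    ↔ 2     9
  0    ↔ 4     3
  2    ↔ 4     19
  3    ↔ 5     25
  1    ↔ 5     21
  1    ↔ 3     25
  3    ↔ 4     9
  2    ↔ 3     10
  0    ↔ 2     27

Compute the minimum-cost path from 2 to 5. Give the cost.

30

A few of the 2→5 routes:
2 -> 4 -> 3 -> 5: 19 + 9 + 25 = 53
2 -> 1 -> 5: 9 + 21 = 30
2 -> 3 -> 5: 10 + 25 = 35
2 -> 1 -> 3 -> 5: 9 + 25 + 25 = 59
2 -> 3 -> 1 -> 5: 10 + 25 + 21 = 56
The minimum is 30.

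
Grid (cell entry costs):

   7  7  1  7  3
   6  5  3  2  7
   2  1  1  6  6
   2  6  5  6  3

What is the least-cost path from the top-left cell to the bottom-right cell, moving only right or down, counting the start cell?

31

Take [0,0] → [1,0] → [2,0] → [2,1] → [2,2] → [3,2] → [3,3] → [3,4] for a total of 7 + 6 + 2 + 1 + 1 + 5 + 6 + 3 = 31.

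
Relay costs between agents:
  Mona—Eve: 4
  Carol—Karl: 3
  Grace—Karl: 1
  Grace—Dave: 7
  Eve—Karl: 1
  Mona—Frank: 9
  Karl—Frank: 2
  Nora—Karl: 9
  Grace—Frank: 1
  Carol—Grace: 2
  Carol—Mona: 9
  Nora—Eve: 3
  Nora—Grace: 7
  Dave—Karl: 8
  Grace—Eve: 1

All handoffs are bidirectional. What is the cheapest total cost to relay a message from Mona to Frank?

Checking several routes:
Mona-Eve-Karl-Carol-Grace-Frank: 4 + 1 + 3 + 2 + 1 = 11
Mona-Eve-Grace-Frank: 4 + 1 + 1 = 6
Mona-Eve-Karl-Frank: 4 + 1 + 2 = 7
Mona-Eve-Grace-Karl-Frank: 4 + 1 + 1 + 2 = 8
Mona-Eve-Karl-Grace-Frank: 4 + 1 + 1 + 1 = 7
Mona-Frank: 9
Shortest: 6.

6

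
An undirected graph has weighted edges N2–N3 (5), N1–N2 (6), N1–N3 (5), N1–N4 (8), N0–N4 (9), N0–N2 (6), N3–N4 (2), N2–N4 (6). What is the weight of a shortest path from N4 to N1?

Some routes from N4 to N1:
N4 -> N1: 8
N4 -> N2 -> N1: 6 + 6 = 12
N4 -> N3 -> N1: 2 + 5 = 7
The minimum is 7.

7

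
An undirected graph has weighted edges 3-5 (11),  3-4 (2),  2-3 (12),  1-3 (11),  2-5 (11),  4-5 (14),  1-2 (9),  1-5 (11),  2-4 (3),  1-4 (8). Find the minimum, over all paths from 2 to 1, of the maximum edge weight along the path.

8

Some routes from 2 to 1:
2→4→1: max(3, 8) = 8
2→1: max(9) = 9
2→4→3→1: max(3, 2, 11) = 11
Smallest bottleneck: 8.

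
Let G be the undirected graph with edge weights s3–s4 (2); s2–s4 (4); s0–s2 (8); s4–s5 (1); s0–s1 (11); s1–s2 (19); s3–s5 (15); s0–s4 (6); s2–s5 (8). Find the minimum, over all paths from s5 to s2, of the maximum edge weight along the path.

4

Checking several routes:
s5-s4-s0-s2: max(1, 6, 8) = 8
s5-s3-s4-s0-s2: max(15, 2, 6, 8) = 15
s5-s4-s2: max(1, 4) = 4
s5-s2: max(8) = 8
Smallest bottleneck: 4.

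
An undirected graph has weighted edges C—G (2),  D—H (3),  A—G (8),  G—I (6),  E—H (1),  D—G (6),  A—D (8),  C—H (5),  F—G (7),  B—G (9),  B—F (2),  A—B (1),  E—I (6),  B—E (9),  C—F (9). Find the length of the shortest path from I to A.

14

A few of the I→A routes:
I → G → D → A: 6 + 6 + 8 = 20
I → E → B → A: 6 + 9 + 1 = 16
I → G → F → B → A: 6 + 7 + 2 + 1 = 16
I → E → H → D → A: 6 + 1 + 3 + 8 = 18
I → G → B → A: 6 + 9 + 1 = 16
I → G → A: 6 + 8 = 14
The minimum is 14.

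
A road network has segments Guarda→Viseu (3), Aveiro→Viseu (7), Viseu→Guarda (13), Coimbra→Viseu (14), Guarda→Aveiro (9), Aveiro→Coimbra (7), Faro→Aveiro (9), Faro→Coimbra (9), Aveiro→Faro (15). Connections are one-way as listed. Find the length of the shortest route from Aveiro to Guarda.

Candidate routes:
Aveiro -> Coimbra -> Viseu -> Guarda: 7 + 14 + 13 = 34
Aveiro -> Viseu -> Guarda: 7 + 13 = 20
Aveiro -> Faro -> Coimbra -> Viseu -> Guarda: 15 + 9 + 14 + 13 = 51
Best route has total 20 km.

20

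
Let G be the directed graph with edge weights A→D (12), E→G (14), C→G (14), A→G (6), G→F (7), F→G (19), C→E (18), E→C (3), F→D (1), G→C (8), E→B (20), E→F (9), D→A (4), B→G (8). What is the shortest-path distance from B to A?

20

Paths from B to A:
B -> G -> F -> D -> A: 8 + 7 + 1 + 4 = 20
B -> G -> C -> E -> F -> D -> A: 8 + 8 + 18 + 9 + 1 + 4 = 48
Best route has total 20.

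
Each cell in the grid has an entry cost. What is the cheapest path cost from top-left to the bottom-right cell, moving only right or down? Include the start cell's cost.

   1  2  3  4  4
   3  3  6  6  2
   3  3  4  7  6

22

Best path: (0,0)→(0,1)→(0,2)→(0,3)→(0,4)→(1,4)→(2,4)
Cost: 1 + 2 + 3 + 4 + 4 + 2 + 6 = 22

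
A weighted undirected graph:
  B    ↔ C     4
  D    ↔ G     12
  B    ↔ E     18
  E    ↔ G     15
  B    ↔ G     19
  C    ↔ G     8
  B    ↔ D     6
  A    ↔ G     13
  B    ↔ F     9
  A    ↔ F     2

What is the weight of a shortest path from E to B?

Comparing a few candidate routes:
E - G - D - B: 15 + 12 + 6 = 33
E - B: 18
E - G - C - B: 15 + 8 + 4 = 27
E - G - B: 15 + 19 = 34
The minimum is 18.

18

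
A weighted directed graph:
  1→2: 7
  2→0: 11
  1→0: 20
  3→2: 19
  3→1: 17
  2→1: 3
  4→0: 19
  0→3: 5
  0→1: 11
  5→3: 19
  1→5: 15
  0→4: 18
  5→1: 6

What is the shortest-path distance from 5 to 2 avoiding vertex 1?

Candidate routes:
5→3→2: 19 + 19 = 38
The minimum is 38.

38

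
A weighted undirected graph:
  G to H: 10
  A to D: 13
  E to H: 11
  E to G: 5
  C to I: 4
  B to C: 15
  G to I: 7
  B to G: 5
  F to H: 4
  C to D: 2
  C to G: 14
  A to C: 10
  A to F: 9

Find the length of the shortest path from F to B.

19

Some routes from F to B:
F-A-C-B: 9 + 10 + 15 = 34
F-A-C-I-G-B: 9 + 10 + 4 + 7 + 5 = 35
F-H-E-G-B: 4 + 11 + 5 + 5 = 25
F-H-G-B: 4 + 10 + 5 = 19
Best route has total 19.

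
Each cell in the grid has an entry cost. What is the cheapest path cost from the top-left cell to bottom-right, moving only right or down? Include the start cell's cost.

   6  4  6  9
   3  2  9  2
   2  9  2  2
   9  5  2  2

Best path: r0c0 r1c0 r1c1 r1c2 r1c3 r2c3 r3c3
Cost: 6 + 3 + 2 + 9 + 2 + 2 + 2 = 26

26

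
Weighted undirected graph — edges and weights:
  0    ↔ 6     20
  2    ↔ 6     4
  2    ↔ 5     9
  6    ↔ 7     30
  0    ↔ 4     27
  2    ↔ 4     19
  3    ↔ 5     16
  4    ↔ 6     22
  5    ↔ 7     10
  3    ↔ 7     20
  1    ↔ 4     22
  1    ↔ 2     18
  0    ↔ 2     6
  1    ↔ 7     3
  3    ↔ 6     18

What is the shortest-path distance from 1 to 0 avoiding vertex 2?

49

Some routes from 1 to 0 avoiding 2:
1→7→6→0: 3 + 30 + 20 = 53
1→7→3→6→0: 3 + 20 + 18 + 20 = 61
1→7→6→4→0: 3 + 30 + 22 + 27 = 82
1→4→6→0: 22 + 22 + 20 = 64
1→4→0: 22 + 27 = 49
1→7→5→3→6→0: 3 + 10 + 16 + 18 + 20 = 67
The minimum is 49.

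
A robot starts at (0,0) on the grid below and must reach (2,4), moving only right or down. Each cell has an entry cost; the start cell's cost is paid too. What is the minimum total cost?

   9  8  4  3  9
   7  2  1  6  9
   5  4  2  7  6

34

One optimal route is [0,0] -> [1,0] -> [1,1] -> [1,2] -> [2,2] -> [2,3] -> [2,4].
Its cost is 9 + 7 + 2 + 1 + 2 + 7 + 6 = 34.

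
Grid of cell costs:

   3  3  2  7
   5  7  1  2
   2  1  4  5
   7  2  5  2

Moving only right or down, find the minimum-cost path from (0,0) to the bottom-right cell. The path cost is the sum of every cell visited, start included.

18

Path r0c0→r0c1→r0c2→r1c2→r1c3→r2c3→r3c3: 3 + 3 + 2 + 1 + 2 + 5 + 2 = 18.
For comparison, the top-then-right route costs 24.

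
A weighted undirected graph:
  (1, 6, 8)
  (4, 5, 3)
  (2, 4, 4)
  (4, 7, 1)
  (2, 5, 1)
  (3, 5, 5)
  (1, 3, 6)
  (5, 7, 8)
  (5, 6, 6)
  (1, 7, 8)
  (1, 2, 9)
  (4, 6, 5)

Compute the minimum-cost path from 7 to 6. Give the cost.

Comparing a few candidate routes:
7-4-6: 1 + 5 = 6
7-4-5-6: 1 + 3 + 6 = 10
7-4-2-5-6: 1 + 4 + 1 + 6 = 12
The minimum is 6.

6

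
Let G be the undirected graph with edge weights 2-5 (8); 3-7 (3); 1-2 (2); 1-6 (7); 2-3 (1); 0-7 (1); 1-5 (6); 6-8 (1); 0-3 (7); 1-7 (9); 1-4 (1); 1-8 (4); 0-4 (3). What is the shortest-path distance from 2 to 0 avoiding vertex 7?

Routes from 2 to 0 avoiding 7:
2 -> 1 -> 4 -> 0: 2 + 1 + 3 = 6
2 -> 5 -> 1 -> 4 -> 0: 8 + 6 + 1 + 3 = 18
2 -> 3 -> 0: 1 + 7 = 8
Shortest: 6.

6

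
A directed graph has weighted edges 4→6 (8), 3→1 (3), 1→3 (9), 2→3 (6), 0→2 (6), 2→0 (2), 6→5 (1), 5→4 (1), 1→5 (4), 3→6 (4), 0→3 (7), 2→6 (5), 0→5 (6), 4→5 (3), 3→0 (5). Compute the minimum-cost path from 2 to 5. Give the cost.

6

Checking several routes:
2 -> 3 -> 1 -> 5: 6 + 3 + 4 = 13
2 -> 3 -> 6 -> 5: 6 + 4 + 1 = 11
2 -> 0 -> 5: 2 + 6 = 8
2 -> 6 -> 5: 5 + 1 = 6
Shortest: 6.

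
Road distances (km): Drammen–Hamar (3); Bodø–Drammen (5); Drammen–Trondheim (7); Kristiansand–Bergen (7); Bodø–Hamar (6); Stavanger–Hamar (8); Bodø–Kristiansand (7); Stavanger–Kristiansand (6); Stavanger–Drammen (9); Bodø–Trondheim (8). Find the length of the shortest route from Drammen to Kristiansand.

12

Comparing a few candidate routes:
Drammen -> Hamar -> Bodø -> Kristiansand: 3 + 6 + 7 = 16
Drammen -> Bodø -> Kristiansand: 5 + 7 = 12
Drammen -> Stavanger -> Kristiansand: 9 + 6 = 15
The minimum is 12 km.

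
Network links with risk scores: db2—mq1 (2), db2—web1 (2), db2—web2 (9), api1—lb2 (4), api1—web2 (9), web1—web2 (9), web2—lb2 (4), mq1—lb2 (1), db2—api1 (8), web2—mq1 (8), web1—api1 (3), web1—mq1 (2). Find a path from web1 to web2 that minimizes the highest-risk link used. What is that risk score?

4

A few of the web1→web2 routes:
web1 → mq1 → lb2 → web2: max(2, 1, 4) = 4
web1 → db2 → mq1 → lb2 → web2: max(2, 2, 1, 4) = 4
web1 → mq1 → db2 → api1 → lb2 → web2: max(2, 2, 8, 4, 4) = 8
web1 → api1 → lb2 → web2: max(3, 4, 4) = 4
Smallest bottleneck: 4.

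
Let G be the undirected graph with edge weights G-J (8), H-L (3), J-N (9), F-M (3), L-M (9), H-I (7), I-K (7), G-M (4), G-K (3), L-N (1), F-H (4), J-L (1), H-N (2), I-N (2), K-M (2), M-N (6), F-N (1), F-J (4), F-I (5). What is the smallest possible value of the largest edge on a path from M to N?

Comparing a few candidate routes:
M -> F -> J -> L -> N: max(3, 4, 1, 1) = 4
M -> F -> N: max(3, 1) = 3
M -> F -> J -> L -> H -> N: max(3, 4, 1, 3, 2) = 4
M -> F -> H -> N: max(3, 4, 2) = 4
M -> F -> H -> L -> N: max(3, 4, 3, 1) = 4
M -> F -> I -> N: max(3, 5, 2) = 5
The minimum achievable maximum is 3.

3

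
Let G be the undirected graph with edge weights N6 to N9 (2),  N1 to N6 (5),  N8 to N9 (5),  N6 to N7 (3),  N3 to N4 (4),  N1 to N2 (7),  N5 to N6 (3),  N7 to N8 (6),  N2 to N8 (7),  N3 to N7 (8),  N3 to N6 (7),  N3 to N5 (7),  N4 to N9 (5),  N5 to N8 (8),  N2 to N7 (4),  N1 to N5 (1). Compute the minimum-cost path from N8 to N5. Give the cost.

Checking several routes:
N8 → N9 → N6 → N5: 5 + 2 + 3 = 10
N8 → N7 → N6 → N1 → N5: 6 + 3 + 5 + 1 = 15
N8 → N7 → N6 → N5: 6 + 3 + 3 = 12
N8 → N9 → N6 → N1 → N5: 5 + 2 + 5 + 1 = 13
N8 → N5: 8
N8 → N2 → N1 → N5: 7 + 7 + 1 = 15
The minimum is 8.

8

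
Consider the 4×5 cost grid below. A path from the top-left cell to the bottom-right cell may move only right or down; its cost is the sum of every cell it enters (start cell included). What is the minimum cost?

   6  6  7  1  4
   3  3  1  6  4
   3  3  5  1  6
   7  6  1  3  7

29

Take [0,0] [1,0] [1,1] [1,2] [2,2] [2,3] [3,3] [3,4] for a total of 6 + 3 + 3 + 1 + 5 + 1 + 3 + 7 = 29.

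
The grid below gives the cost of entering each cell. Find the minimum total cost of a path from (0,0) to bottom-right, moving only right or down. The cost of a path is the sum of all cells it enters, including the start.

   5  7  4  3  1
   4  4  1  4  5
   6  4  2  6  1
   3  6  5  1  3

Best path: (0,0) (1,0) (1,1) (1,2) (2,2) (3,2) (3,3) (3,4)
Cost: 5 + 4 + 4 + 1 + 2 + 5 + 1 + 3 = 25
For comparison, the top-then-right route costs 29.

25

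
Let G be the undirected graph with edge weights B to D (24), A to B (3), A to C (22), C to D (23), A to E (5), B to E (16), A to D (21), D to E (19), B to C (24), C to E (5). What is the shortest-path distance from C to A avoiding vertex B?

10

Comparing a few candidate routes:
C - D - A: 23 + 21 = 44
C - A: 22
C - E - A: 5 + 5 = 10
Best route has total 10.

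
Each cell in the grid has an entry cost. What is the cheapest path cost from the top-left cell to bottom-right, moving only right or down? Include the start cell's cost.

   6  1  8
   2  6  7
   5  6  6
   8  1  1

21

One optimal route is r0c0 → r0c1 → r1c1 → r2c1 → r3c1 → r3c2.
Its cost is 6 + 1 + 6 + 6 + 1 + 1 = 21.
(Top row then right column would cost 29.)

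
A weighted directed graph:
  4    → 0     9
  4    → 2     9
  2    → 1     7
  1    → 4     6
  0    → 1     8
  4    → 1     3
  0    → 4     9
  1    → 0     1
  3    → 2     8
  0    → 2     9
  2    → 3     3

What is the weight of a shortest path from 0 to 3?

Paths from 0 to 3:
0→1→4→2→3: 8 + 6 + 9 + 3 = 26
0→4→2→3: 9 + 9 + 3 = 21
0→2→3: 9 + 3 = 12
Shortest: 12.

12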